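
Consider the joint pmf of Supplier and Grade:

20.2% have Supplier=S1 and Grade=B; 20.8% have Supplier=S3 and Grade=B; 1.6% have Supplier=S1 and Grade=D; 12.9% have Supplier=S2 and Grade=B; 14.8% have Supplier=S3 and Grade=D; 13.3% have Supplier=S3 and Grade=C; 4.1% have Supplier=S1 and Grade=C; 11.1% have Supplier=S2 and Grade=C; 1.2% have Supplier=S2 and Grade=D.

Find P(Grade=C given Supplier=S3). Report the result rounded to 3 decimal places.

0.272

P(Supplier=S3) = 0.208 + 0.133 + 0.148 = 0.489.
P(Grade=C | Supplier=S3) = 0.133/0.489 = 0.272.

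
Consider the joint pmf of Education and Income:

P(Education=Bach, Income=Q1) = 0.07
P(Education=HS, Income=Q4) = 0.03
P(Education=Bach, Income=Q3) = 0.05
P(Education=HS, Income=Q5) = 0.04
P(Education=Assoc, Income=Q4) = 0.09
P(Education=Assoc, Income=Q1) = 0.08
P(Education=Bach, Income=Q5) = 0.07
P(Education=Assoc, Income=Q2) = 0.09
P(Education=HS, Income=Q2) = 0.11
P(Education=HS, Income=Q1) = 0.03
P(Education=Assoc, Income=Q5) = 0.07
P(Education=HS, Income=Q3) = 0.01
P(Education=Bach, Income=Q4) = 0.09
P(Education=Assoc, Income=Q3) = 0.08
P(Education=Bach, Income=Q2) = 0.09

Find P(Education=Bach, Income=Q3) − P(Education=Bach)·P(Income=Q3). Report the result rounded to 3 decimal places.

-0.002

P(Education=Bach) = 0.07 + 0.09 + 0.05 + 0.09 + 0.07 = 0.37.
P(Income=Q3) = 0.01 + 0.08 + 0.05 = 0.14.
P(Education=Bach, Income=Q3) − P(Education=Bach)P(Income=Q3) = 0.05 − 0.37×0.14 = -0.002.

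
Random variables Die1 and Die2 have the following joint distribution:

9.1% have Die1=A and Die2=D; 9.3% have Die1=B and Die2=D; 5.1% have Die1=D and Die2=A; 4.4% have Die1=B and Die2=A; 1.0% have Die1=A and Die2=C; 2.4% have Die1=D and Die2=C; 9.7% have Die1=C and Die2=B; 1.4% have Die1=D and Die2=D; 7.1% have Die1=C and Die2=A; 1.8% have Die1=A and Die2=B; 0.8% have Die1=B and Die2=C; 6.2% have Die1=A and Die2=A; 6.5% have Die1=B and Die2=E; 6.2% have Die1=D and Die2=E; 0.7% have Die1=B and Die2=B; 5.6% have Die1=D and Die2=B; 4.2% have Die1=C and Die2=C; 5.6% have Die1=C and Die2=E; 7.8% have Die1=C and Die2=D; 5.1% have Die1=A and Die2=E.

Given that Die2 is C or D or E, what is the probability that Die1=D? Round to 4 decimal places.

P(Die2=C) = 0.010 + 0.008 + 0.042 + 0.024 = 0.084.
P(Die2=D) = 0.091 + 0.093 + 0.078 + 0.014 = 0.276.
P(Die2=E) = 0.051 + 0.065 + 0.056 + 0.062 = 0.234.
P(Die2 ∈ {C, D, E}) = 0.084 + 0.276 + 0.234 = 0.594; P(Die1=D, Die2 ∈ {C, D, E}) = 0.024 + 0.014 + 0.062 = 0.100.
P(Die1=D | Die2 ∈ {C, D, E}) = 0.100/0.594 = 0.1684.

0.1684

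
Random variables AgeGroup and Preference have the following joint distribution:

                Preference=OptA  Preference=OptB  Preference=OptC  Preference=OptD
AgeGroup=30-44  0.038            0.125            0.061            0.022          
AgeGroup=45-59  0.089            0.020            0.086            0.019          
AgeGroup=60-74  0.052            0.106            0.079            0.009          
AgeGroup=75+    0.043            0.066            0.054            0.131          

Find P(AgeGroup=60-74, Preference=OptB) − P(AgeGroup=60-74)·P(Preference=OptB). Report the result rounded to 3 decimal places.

P(AgeGroup=60-74) = 0.052 + 0.106 + 0.079 + 0.009 = 0.246.
P(Preference=OptB) = 0.125 + 0.020 + 0.106 + 0.066 = 0.317.
P(AgeGroup=60-74, Preference=OptB) − P(AgeGroup=60-74)P(Preference=OptB) = 0.106 − 0.246×0.317 = 0.028.

0.028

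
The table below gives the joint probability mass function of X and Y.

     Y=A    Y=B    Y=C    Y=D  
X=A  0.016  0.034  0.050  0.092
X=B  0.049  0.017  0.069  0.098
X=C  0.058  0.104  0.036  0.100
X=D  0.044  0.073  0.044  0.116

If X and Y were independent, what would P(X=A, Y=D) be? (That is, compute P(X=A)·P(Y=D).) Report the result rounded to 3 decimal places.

P(X=A) = 0.016 + 0.034 + 0.050 + 0.092 = 0.192.
P(Y=D) = 0.092 + 0.098 + 0.100 + 0.116 = 0.406.
Product: 0.192 × 0.406 = 0.078.

0.078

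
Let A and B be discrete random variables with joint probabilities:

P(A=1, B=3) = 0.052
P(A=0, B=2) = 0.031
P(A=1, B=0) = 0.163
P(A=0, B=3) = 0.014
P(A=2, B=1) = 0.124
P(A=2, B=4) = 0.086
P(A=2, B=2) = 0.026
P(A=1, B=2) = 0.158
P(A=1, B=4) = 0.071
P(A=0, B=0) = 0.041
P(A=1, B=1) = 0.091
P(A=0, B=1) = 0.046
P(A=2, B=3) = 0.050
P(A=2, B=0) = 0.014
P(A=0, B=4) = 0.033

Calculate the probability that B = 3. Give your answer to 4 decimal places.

0.1160

P(B=3) = 0.014 + 0.052 + 0.050 = 0.116.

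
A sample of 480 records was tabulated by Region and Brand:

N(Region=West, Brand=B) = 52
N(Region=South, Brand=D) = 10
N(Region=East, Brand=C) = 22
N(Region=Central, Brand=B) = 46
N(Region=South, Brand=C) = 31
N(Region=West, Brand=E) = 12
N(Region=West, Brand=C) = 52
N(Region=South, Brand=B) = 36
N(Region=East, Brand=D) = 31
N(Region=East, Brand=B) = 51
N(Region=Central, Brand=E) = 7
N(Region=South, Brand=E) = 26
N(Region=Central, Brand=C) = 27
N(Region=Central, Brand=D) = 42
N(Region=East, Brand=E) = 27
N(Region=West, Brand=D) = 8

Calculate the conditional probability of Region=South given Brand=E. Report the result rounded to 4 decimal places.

0.3611

Total with Brand=E: 26 + 27 + 12 + 7 = 72.
P(Region=South | Brand=E) = 26/72 = 0.3611.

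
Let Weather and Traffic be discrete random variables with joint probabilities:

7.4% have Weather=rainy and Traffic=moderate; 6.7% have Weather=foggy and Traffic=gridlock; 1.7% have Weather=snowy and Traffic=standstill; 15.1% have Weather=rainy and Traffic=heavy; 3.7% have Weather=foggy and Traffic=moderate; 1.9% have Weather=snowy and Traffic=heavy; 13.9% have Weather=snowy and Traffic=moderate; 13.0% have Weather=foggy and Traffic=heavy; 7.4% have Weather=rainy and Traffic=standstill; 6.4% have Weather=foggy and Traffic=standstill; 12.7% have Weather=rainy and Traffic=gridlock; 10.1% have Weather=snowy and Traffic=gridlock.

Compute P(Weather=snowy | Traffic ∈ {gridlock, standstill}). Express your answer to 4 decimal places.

0.2622

P(Traffic=gridlock) = 0.127 + 0.101 + 0.067 = 0.295.
P(Traffic=standstill) = 0.074 + 0.017 + 0.064 = 0.155.
P(Traffic ∈ {gridlock, standstill}) = 0.295 + 0.155 = 0.450; P(Weather=snowy, Traffic ∈ {gridlock, standstill}) = 0.101 + 0.017 = 0.118.
P(Weather=snowy | Traffic ∈ {gridlock, standstill}) = 0.118/0.450 = 0.2622.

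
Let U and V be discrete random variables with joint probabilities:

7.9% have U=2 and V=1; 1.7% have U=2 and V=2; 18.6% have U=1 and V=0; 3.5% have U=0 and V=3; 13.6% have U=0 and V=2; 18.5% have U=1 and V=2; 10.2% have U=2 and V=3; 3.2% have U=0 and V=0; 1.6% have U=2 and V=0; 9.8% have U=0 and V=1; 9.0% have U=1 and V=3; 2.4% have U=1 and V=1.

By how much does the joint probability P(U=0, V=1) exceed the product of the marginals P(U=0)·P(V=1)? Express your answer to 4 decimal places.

0.0375

P(U=0) = 0.032 + 0.098 + 0.136 + 0.035 = 0.301.
P(V=1) = 0.098 + 0.024 + 0.079 = 0.201.
P(U=0, V=1) − P(U=0)P(V=1) = 0.098 − 0.301×0.201 = 0.0375.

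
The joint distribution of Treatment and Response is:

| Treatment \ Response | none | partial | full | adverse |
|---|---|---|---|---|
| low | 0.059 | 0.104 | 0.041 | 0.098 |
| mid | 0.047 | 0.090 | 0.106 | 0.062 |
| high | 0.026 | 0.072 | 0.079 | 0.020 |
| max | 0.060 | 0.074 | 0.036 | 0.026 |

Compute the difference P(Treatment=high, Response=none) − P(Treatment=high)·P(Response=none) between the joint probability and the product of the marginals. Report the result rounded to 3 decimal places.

-0.012

P(Treatment=high) = 0.026 + 0.072 + 0.079 + 0.020 = 0.197.
P(Response=none) = 0.059 + 0.047 + 0.026 + 0.060 = 0.192.
P(Treatment=high, Response=none) − P(Treatment=high)P(Response=none) = 0.026 − 0.197×0.192 = -0.012.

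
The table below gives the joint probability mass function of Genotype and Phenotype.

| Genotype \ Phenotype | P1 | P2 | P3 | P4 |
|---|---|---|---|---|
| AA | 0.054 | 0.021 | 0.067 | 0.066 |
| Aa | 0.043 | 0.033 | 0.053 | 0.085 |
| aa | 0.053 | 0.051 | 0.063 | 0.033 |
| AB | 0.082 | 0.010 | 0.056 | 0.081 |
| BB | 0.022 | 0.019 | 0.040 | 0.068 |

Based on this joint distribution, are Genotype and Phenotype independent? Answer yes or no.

no

P(Genotype=aa) = 0.200 and P(Phenotype=P4) = 0.333, so their product is 0.06660, but P(Genotype=aa, Phenotype=P4) = 0.033. Since these differ, Genotype and Phenotype are not independent.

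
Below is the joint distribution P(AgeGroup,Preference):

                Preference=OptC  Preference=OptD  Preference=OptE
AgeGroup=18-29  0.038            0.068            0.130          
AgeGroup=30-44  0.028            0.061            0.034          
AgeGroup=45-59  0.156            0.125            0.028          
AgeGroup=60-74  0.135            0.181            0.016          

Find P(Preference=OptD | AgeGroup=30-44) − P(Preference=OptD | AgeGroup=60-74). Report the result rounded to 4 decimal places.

P(AgeGroup=30-44) = 0.028 + 0.061 + 0.034 = 0.123; P(Preference=OptD | AgeGroup=30-44) = 0.061/0.123 = 0.49593.
P(AgeGroup=60-74) = 0.135 + 0.181 + 0.016 = 0.332; P(Preference=OptD | AgeGroup=60-74) = 0.181/0.332 = 0.54518.
Difference = -0.0492.

-0.0492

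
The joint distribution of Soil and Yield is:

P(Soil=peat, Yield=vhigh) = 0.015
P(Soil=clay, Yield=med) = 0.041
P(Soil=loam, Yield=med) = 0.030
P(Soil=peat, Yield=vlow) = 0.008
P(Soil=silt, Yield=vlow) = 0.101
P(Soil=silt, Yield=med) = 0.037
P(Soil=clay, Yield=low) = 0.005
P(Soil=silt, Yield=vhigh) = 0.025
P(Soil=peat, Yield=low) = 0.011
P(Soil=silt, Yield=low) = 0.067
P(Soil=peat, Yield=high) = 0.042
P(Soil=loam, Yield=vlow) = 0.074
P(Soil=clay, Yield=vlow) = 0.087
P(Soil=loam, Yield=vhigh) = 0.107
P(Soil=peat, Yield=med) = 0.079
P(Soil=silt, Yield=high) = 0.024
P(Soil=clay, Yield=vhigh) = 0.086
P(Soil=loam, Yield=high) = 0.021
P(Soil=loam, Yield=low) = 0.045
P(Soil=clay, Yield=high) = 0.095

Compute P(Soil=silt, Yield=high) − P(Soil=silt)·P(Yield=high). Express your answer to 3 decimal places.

P(Soil=silt) = 0.101 + 0.067 + 0.037 + 0.024 + 0.025 = 0.254.
P(Yield=high) = 0.021 + 0.095 + 0.024 + 0.042 = 0.182.
P(Soil=silt, Yield=high) − P(Soil=silt)P(Yield=high) = 0.024 − 0.254×0.182 = -0.022.

-0.022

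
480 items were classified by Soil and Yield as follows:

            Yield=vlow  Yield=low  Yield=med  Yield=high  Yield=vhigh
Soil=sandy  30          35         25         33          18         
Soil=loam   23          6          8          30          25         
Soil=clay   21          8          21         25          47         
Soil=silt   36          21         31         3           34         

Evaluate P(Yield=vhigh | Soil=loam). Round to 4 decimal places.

0.2717

Total with Soil=loam: 23 + 6 + 8 + 30 + 25 = 92.
P(Yield=vhigh | Soil=loam) = 25/92 = 0.2717.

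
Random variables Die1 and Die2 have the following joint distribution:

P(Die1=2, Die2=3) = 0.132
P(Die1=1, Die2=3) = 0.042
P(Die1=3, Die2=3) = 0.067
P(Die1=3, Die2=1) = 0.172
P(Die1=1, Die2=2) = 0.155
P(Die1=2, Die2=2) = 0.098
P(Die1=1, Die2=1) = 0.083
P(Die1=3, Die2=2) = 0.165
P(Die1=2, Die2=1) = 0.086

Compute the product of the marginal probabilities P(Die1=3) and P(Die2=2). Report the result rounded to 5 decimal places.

P(Die1=3) = 0.172 + 0.165 + 0.067 = 0.404.
P(Die2=2) = 0.155 + 0.098 + 0.165 = 0.418.
Product: 0.404 × 0.418 = 0.16887.

0.16887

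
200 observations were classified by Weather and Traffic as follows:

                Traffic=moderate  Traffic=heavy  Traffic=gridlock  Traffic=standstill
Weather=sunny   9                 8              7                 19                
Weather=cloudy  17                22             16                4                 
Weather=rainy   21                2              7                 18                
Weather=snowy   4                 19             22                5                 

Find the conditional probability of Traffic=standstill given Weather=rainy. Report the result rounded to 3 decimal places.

0.375

Total with Weather=rainy: 21 + 2 + 7 + 18 = 48.
P(Traffic=standstill | Weather=rainy) = 18/48 = 0.375.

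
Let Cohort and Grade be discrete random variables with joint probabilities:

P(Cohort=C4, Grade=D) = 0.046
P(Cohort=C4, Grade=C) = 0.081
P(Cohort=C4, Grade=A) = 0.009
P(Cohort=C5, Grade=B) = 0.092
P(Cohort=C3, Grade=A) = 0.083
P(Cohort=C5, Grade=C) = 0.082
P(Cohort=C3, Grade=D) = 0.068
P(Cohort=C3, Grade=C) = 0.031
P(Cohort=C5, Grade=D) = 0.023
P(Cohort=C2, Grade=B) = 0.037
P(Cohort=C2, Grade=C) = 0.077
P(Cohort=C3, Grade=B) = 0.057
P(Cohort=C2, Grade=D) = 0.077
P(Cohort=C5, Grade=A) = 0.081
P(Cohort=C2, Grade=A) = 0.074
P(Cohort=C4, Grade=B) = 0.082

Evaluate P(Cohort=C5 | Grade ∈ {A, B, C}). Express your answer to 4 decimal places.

0.3244

P(Grade=A) = 0.074 + 0.083 + 0.009 + 0.081 = 0.247.
P(Grade=B) = 0.037 + 0.057 + 0.082 + 0.092 = 0.268.
P(Grade=C) = 0.077 + 0.031 + 0.081 + 0.082 = 0.271.
P(Grade ∈ {A, B, C}) = 0.247 + 0.268 + 0.271 = 0.786; P(Cohort=C5, Grade ∈ {A, B, C}) = 0.081 + 0.092 + 0.082 = 0.255.
P(Cohort=C5 | Grade ∈ {A, B, C}) = 0.255/0.786 = 0.3244.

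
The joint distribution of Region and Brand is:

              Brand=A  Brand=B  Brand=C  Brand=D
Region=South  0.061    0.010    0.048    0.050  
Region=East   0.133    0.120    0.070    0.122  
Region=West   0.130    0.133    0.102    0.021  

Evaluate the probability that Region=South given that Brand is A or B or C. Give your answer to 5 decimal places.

P(Brand=A) = 0.061 + 0.133 + 0.130 = 0.324.
P(Brand=B) = 0.010 + 0.120 + 0.133 = 0.263.
P(Brand=C) = 0.048 + 0.070 + 0.102 = 0.220.
P(Brand ∈ {A, B, C}) = 0.324 + 0.263 + 0.220 = 0.807; P(Region=South, Brand ∈ {A, B, C}) = 0.061 + 0.010 + 0.048 = 0.119.
P(Region=South | Brand ∈ {A, B, C}) = 0.119/0.807 = 0.14746.

0.14746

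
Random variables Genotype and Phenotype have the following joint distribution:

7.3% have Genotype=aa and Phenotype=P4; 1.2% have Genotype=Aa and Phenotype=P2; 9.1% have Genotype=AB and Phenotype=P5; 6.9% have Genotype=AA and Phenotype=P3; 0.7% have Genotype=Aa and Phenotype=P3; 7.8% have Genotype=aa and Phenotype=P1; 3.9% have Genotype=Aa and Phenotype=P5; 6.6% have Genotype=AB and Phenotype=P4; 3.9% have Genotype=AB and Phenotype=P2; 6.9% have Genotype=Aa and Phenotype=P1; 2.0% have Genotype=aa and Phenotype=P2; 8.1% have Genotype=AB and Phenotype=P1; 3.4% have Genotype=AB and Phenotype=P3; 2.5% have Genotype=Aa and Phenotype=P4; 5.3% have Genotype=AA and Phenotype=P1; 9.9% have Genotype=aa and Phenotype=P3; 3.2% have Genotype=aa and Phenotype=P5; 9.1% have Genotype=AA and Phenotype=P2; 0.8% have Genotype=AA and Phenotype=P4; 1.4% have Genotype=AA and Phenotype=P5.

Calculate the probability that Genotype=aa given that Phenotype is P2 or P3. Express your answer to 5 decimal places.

P(Phenotype=P2) = 0.091 + 0.012 + 0.020 + 0.039 = 0.162.
P(Phenotype=P3) = 0.069 + 0.007 + 0.099 + 0.034 = 0.209.
P(Phenotype ∈ {P2, P3}) = 0.162 + 0.209 = 0.371; P(Genotype=aa, Phenotype ∈ {P2, P3}) = 0.020 + 0.099 = 0.119.
P(Genotype=aa | Phenotype ∈ {P2, P3}) = 0.119/0.371 = 0.32075.

0.32075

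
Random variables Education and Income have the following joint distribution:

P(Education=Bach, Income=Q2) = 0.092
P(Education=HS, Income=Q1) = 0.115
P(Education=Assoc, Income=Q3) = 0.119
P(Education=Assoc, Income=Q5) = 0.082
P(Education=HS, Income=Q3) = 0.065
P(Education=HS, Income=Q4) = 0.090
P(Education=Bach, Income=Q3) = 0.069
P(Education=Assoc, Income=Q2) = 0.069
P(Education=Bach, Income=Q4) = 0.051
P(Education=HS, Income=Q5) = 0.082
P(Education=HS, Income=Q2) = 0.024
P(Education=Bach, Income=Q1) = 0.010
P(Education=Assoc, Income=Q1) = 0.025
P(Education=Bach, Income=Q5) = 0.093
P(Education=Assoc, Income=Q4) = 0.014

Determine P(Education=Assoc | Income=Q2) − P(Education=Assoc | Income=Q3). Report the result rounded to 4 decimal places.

-0.0974

P(Income=Q2) = 0.024 + 0.069 + 0.092 = 0.185; P(Education=Assoc | Income=Q2) = 0.069/0.185 = 0.37297.
P(Income=Q3) = 0.065 + 0.119 + 0.069 = 0.253; P(Education=Assoc | Income=Q3) = 0.119/0.253 = 0.47036.
Difference = -0.0974.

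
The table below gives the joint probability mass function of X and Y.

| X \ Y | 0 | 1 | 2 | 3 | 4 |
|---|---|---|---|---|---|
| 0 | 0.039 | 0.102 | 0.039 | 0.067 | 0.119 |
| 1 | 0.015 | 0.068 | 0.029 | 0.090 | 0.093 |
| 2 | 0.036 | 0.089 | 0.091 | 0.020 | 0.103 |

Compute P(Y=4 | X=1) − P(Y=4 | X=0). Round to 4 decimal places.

-0.0099

P(X=1) = 0.015 + 0.068 + 0.029 + 0.090 + 0.093 = 0.295; P(Y=4 | X=1) = 0.093/0.295 = 0.31525.
P(X=0) = 0.039 + 0.102 + 0.039 + 0.067 + 0.119 = 0.366; P(Y=4 | X=0) = 0.119/0.366 = 0.32514.
Difference = -0.0099.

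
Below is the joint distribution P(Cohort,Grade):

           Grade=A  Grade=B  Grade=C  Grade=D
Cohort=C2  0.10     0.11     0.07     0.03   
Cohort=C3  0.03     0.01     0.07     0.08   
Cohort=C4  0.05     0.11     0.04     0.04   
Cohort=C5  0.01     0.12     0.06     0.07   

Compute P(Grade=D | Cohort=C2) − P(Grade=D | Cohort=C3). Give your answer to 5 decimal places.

P(Cohort=C2) = 0.10 + 0.11 + 0.07 + 0.03 = 0.31; P(Grade=D | Cohort=C2) = 0.03/0.31 = 0.096774.
P(Cohort=C3) = 0.03 + 0.01 + 0.07 + 0.08 = 0.19; P(Grade=D | Cohort=C3) = 0.08/0.19 = 0.421053.
Difference = -0.32428.

-0.32428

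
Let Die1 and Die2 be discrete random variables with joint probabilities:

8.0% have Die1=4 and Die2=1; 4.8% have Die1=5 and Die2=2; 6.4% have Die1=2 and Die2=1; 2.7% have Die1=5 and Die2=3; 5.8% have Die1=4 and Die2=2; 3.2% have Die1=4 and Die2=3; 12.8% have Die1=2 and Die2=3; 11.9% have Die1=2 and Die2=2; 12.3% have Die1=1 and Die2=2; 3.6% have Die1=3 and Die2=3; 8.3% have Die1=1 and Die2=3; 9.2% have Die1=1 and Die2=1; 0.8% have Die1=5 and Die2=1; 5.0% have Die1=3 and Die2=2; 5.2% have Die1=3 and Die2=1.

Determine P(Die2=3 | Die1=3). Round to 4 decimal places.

0.2609

P(Die1=3) = 0.052 + 0.050 + 0.036 = 0.138.
P(Die2=3 | Die1=3) = 0.036/0.138 = 0.2609.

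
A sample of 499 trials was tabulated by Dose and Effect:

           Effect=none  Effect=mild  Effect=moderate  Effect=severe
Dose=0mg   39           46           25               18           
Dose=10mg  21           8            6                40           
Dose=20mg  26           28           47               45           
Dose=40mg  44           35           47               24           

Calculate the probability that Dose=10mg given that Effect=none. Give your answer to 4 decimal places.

Total with Effect=none: 39 + 21 + 26 + 44 = 130.
P(Dose=10mg | Effect=none) = 21/130 = 0.1615.

0.1615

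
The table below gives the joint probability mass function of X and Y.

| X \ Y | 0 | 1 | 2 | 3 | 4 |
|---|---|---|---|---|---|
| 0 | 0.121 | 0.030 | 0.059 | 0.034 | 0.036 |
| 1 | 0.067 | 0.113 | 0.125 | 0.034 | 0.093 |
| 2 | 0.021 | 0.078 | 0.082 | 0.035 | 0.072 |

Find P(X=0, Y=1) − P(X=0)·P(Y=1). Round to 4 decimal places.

P(X=0) = 0.121 + 0.030 + 0.059 + 0.034 + 0.036 = 0.280.
P(Y=1) = 0.030 + 0.113 + 0.078 = 0.221.
P(X=0, Y=1) − P(X=0)P(Y=1) = 0.030 − 0.280×0.221 = -0.0319.

-0.0319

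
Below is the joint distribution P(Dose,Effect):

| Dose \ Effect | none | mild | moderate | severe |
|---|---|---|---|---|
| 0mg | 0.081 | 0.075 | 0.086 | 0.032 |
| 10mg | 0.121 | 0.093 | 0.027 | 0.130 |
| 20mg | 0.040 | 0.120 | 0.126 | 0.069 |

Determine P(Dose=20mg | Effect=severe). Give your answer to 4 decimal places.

0.2987

P(Effect=severe) = 0.032 + 0.130 + 0.069 = 0.231.
P(Dose=20mg | Effect=severe) = 0.069/0.231 = 0.2987.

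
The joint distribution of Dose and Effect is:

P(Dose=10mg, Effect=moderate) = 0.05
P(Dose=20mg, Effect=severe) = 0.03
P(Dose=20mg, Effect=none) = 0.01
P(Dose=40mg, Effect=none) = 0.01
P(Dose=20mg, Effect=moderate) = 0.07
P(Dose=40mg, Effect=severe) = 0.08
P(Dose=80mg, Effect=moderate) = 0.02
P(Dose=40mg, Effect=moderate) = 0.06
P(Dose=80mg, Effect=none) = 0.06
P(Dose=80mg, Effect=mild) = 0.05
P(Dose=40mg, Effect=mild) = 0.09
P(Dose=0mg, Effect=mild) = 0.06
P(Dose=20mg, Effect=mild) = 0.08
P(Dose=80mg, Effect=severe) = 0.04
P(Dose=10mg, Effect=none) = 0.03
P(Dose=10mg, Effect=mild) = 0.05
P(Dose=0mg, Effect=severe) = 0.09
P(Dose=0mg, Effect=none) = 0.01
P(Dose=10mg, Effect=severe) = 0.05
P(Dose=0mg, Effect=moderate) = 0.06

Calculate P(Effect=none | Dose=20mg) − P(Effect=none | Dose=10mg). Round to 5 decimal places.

-0.11404

P(Dose=20mg) = 0.01 + 0.08 + 0.07 + 0.03 = 0.19; P(Effect=none | Dose=20mg) = 0.01/0.19 = 0.052632.
P(Dose=10mg) = 0.03 + 0.05 + 0.05 + 0.05 = 0.18; P(Effect=none | Dose=10mg) = 0.03/0.18 = 0.166667.
Difference = -0.11404.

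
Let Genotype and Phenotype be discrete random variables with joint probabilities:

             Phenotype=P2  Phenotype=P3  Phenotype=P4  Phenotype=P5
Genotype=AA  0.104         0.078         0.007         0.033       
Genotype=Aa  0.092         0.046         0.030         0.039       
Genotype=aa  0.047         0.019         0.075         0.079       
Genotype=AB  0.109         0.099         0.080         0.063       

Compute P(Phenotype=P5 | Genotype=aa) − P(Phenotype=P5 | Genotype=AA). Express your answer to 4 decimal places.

0.2104

P(Genotype=aa) = 0.047 + 0.019 + 0.075 + 0.079 = 0.220; P(Phenotype=P5 | Genotype=aa) = 0.079/0.220 = 0.35909.
P(Genotype=AA) = 0.104 + 0.078 + 0.007 + 0.033 = 0.222; P(Phenotype=P5 | Genotype=AA) = 0.033/0.222 = 0.14865.
Difference = 0.2104.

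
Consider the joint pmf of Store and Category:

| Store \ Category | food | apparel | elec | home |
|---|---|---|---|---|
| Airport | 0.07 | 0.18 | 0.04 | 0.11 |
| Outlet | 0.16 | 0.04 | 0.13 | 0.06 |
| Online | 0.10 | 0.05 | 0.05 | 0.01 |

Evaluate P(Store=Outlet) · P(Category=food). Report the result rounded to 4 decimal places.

0.1287

P(Store=Outlet) = 0.16 + 0.04 + 0.13 + 0.06 = 0.39.
P(Category=food) = 0.07 + 0.16 + 0.10 = 0.33.
Product: 0.39 × 0.33 = 0.1287.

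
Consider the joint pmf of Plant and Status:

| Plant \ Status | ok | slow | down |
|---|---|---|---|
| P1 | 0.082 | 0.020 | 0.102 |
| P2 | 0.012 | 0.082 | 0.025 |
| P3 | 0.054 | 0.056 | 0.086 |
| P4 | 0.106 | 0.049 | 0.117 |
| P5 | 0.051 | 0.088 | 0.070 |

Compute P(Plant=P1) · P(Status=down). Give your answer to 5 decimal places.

P(Plant=P1) = 0.082 + 0.020 + 0.102 = 0.204.
P(Status=down) = 0.102 + 0.025 + 0.086 + 0.117 + 0.070 = 0.400.
Product: 0.204 × 0.400 = 0.08160.

0.08160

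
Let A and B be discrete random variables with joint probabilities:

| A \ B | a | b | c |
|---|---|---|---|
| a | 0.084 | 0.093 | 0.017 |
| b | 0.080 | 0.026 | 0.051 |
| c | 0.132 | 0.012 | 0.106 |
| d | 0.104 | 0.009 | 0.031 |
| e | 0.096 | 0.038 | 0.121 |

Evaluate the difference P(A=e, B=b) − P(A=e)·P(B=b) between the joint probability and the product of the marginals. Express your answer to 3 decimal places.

P(A=e) = 0.096 + 0.038 + 0.121 = 0.255.
P(B=b) = 0.093 + 0.026 + 0.012 + 0.009 + 0.038 = 0.178.
P(A=e, B=b) − P(A=e)P(B=b) = 0.038 − 0.255×0.178 = -0.007.

-0.007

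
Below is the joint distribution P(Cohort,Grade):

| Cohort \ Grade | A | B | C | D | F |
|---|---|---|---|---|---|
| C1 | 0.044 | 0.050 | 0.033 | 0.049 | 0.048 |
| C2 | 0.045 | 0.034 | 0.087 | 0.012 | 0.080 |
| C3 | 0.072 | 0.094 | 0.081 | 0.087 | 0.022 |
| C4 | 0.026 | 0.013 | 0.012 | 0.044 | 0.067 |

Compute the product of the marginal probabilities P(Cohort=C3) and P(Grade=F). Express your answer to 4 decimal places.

0.0773

P(Cohort=C3) = 0.072 + 0.094 + 0.081 + 0.087 + 0.022 = 0.356.
P(Grade=F) = 0.048 + 0.080 + 0.022 + 0.067 = 0.217.
Product: 0.356 × 0.217 = 0.0773.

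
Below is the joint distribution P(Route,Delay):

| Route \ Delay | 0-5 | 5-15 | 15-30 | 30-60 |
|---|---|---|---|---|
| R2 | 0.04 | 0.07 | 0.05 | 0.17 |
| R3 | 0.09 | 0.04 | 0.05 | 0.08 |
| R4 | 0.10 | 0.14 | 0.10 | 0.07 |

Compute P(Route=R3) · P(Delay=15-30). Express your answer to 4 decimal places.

P(Route=R3) = 0.09 + 0.04 + 0.05 + 0.08 = 0.26.
P(Delay=15-30) = 0.05 + 0.05 + 0.10 = 0.20.
Product: 0.26 × 0.20 = 0.0520.

0.0520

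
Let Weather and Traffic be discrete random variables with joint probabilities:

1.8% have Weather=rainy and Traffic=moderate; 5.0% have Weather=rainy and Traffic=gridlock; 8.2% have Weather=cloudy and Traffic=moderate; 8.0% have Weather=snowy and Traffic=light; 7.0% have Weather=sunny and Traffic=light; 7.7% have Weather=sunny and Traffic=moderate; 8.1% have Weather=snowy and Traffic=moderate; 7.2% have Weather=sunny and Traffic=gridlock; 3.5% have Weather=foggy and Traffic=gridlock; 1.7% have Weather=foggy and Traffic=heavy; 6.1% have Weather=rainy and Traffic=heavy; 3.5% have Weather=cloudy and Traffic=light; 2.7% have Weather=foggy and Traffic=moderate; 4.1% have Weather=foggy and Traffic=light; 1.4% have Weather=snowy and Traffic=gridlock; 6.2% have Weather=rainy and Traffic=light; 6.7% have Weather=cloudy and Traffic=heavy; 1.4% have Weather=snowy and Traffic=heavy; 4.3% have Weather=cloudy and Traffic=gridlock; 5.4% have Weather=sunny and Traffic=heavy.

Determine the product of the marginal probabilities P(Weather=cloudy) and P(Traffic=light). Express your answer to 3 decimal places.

0.065

P(Weather=cloudy) = 0.035 + 0.082 + 0.067 + 0.043 = 0.227.
P(Traffic=light) = 0.070 + 0.035 + 0.062 + 0.080 + 0.041 = 0.288.
Product: 0.227 × 0.288 = 0.065.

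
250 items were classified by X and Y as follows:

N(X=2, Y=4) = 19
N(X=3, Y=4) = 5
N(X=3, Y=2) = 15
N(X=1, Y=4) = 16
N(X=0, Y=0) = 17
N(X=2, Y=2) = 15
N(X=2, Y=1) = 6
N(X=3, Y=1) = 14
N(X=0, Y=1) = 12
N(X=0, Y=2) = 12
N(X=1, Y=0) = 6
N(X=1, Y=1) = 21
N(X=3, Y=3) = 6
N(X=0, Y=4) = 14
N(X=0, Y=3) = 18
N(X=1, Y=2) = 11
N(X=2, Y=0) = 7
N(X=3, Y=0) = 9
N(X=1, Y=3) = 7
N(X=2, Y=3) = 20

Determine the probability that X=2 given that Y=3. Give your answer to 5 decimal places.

0.39216

Total with Y=3: 18 + 7 + 20 + 6 = 51.
P(X=2 | Y=3) = 20/51 = 0.39216.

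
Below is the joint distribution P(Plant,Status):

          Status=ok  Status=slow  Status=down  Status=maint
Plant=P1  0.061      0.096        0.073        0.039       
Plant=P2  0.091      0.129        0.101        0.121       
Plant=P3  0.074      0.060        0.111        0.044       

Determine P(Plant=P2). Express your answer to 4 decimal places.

P(Plant=P2) = 0.091 + 0.129 + 0.101 + 0.121 = 0.442.

0.4420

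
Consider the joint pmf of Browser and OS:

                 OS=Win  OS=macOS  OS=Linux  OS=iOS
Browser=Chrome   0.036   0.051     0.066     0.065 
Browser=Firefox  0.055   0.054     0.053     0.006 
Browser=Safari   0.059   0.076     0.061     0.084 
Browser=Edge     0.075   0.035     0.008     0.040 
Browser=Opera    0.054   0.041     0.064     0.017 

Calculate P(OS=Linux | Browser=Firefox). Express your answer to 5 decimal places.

0.31548

P(Browser=Firefox) = 0.055 + 0.054 + 0.053 + 0.006 = 0.168.
P(OS=Linux | Browser=Firefox) = 0.053/0.168 = 0.31548.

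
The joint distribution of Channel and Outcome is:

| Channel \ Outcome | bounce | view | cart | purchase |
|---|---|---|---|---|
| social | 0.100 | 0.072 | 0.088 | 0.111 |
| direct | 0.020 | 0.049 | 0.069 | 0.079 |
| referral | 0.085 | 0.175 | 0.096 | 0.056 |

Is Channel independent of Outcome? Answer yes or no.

no

P(Channel=referral) = 0.412 and P(Outcome=view) = 0.296, so their product is 0.12195, but P(Channel=referral, Outcome=view) = 0.175. Since these differ, Channel and Outcome are not independent.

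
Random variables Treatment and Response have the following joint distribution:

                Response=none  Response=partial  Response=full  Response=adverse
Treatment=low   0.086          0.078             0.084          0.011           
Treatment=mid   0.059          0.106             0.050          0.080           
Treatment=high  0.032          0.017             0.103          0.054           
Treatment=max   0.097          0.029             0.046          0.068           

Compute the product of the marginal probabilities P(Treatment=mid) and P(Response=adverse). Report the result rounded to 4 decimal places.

P(Treatment=mid) = 0.059 + 0.106 + 0.050 + 0.080 = 0.295.
P(Response=adverse) = 0.011 + 0.080 + 0.054 + 0.068 = 0.213.
Product: 0.295 × 0.213 = 0.0628.

0.0628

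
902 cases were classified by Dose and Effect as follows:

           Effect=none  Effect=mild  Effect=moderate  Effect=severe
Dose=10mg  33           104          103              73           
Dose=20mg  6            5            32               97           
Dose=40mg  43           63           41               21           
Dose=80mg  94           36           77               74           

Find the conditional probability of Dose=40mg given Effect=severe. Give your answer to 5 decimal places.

Total with Effect=severe: 73 + 97 + 21 + 74 = 265.
P(Dose=40mg | Effect=severe) = 21/265 = 0.07925.

0.07925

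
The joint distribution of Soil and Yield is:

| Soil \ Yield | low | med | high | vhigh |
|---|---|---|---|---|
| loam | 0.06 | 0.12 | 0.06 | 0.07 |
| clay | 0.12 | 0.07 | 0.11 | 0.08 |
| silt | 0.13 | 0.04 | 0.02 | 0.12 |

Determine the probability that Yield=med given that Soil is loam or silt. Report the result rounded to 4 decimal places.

0.2581

P(Soil=loam) = 0.06 + 0.12 + 0.06 + 0.07 = 0.31.
P(Soil=silt) = 0.13 + 0.04 + 0.02 + 0.12 = 0.31.
P(Soil ∈ {loam, silt}) = 0.31 + 0.31 = 0.62; P(Yield=med, Soil ∈ {loam, silt}) = 0.12 + 0.04 = 0.16.
P(Yield=med | Soil ∈ {loam, silt}) = 0.16/0.62 = 0.2581.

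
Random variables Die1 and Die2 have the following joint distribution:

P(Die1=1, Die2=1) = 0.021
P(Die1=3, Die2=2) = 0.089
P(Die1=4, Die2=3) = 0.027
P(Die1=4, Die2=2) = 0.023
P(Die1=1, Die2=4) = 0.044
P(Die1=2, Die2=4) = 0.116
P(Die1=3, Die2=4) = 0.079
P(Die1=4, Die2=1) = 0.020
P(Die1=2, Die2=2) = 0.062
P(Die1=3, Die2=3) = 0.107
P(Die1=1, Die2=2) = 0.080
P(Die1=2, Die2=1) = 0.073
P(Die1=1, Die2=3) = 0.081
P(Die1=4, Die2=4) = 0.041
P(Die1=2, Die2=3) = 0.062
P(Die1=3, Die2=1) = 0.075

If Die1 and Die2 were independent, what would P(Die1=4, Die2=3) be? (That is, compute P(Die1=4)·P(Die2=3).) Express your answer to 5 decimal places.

P(Die1=4) = 0.020 + 0.023 + 0.027 + 0.041 = 0.111.
P(Die2=3) = 0.081 + 0.062 + 0.107 + 0.027 = 0.277.
Product: 0.111 × 0.277 = 0.03075.

0.03075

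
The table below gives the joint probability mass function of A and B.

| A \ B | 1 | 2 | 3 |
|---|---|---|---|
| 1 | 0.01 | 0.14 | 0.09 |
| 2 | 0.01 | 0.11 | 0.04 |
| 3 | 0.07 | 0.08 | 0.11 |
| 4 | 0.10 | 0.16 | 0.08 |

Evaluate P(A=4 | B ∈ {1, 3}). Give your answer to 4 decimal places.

P(B=1) = 0.01 + 0.01 + 0.07 + 0.10 = 0.19.
P(B=3) = 0.09 + 0.04 + 0.11 + 0.08 = 0.32.
P(B ∈ {1, 3}) = 0.19 + 0.32 = 0.51; P(A=4, B ∈ {1, 3}) = 0.10 + 0.08 = 0.18.
P(A=4 | B ∈ {1, 3}) = 0.18/0.51 = 0.3529.

0.3529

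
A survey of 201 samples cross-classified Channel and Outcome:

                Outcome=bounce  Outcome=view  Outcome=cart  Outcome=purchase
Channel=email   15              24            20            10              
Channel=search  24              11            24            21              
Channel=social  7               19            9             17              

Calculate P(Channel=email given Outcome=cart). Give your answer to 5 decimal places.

Total with Outcome=cart: 20 + 24 + 9 = 53.
P(Channel=email | Outcome=cart) = 20/53 = 0.37736.

0.37736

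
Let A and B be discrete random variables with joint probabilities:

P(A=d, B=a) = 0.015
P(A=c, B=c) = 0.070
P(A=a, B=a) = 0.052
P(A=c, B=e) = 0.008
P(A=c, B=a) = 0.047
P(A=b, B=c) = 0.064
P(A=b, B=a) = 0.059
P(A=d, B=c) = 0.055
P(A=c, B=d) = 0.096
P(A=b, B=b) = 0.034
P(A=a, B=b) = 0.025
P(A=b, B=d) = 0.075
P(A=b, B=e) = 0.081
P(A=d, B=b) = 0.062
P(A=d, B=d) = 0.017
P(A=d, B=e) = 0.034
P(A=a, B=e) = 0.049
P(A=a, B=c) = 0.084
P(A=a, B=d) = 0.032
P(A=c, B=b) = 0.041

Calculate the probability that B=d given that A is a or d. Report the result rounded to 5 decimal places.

P(A=a) = 0.052 + 0.025 + 0.084 + 0.032 + 0.049 = 0.242.
P(A=d) = 0.015 + 0.062 + 0.055 + 0.017 + 0.034 = 0.183.
P(A ∈ {a, d}) = 0.242 + 0.183 = 0.425; P(B=d, A ∈ {a, d}) = 0.032 + 0.017 = 0.049.
P(B=d | A ∈ {a, d}) = 0.049/0.425 = 0.11529.

0.11529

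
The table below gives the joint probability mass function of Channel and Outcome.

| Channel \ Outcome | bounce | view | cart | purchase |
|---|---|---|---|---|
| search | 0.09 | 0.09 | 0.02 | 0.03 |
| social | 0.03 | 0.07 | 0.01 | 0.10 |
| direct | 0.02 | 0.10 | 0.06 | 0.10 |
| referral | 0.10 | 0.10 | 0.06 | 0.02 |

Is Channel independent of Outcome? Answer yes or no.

P(Channel=referral) = 0.28 and P(Outcome=purchase) = 0.25, so their product is 0.0700, but P(Channel=referral, Outcome=purchase) = 0.02. Since these differ, Channel and Outcome are not independent.

no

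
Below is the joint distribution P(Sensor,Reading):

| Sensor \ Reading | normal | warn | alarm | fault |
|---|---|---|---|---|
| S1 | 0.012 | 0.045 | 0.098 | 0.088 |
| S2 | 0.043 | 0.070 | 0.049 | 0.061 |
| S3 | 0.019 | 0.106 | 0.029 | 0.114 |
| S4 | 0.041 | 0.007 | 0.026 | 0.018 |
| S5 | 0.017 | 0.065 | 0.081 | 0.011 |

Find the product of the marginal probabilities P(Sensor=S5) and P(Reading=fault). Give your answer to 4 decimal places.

P(Sensor=S5) = 0.017 + 0.065 + 0.081 + 0.011 = 0.174.
P(Reading=fault) = 0.088 + 0.061 + 0.114 + 0.018 + 0.011 = 0.292.
Product: 0.174 × 0.292 = 0.0508.

0.0508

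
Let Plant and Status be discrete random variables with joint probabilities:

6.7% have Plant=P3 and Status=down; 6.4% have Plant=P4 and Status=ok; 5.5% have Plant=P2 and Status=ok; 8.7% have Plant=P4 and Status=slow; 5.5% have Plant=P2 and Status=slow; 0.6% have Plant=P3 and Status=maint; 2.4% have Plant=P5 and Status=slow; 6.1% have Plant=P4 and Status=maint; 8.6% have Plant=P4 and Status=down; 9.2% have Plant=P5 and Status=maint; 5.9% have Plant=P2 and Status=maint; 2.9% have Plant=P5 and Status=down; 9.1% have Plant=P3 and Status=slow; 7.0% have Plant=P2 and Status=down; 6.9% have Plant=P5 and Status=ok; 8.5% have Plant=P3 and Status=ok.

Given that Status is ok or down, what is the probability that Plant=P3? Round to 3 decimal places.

P(Status=ok) = 0.055 + 0.085 + 0.064 + 0.069 = 0.273.
P(Status=down) = 0.070 + 0.067 + 0.086 + 0.029 = 0.252.
P(Status ∈ {ok, down}) = 0.273 + 0.252 = 0.525; P(Plant=P3, Status ∈ {ok, down}) = 0.085 + 0.067 = 0.152.
P(Plant=P3 | Status ∈ {ok, down}) = 0.152/0.525 = 0.290.

0.290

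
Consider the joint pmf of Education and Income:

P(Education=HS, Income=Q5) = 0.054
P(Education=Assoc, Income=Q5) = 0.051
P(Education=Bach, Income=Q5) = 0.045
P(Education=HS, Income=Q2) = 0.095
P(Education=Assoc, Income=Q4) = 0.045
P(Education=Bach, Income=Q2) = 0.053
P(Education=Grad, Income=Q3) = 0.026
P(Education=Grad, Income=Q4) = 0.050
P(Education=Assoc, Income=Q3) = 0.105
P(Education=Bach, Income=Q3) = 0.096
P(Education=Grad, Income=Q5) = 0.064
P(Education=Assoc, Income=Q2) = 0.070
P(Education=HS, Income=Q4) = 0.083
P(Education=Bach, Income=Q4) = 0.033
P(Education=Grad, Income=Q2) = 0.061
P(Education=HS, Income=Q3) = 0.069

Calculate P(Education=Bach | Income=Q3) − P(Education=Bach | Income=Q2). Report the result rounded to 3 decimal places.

0.134

P(Income=Q3) = 0.069 + 0.105 + 0.096 + 0.026 = 0.296; P(Education=Bach | Income=Q3) = 0.096/0.296 = 0.3243.
P(Income=Q2) = 0.095 + 0.070 + 0.053 + 0.061 = 0.279; P(Education=Bach | Income=Q2) = 0.053/0.279 = 0.1900.
Difference = 0.134.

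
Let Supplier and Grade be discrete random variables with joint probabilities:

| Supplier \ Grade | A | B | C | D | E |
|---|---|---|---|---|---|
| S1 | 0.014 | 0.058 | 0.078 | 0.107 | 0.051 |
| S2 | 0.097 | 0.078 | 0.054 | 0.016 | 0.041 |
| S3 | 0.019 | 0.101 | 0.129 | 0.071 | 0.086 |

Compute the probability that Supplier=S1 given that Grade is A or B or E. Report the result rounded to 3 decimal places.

0.226

P(Grade=A) = 0.014 + 0.097 + 0.019 = 0.130.
P(Grade=B) = 0.058 + 0.078 + 0.101 = 0.237.
P(Grade=E) = 0.051 + 0.041 + 0.086 = 0.178.
P(Grade ∈ {A, B, E}) = 0.130 + 0.237 + 0.178 = 0.545; P(Supplier=S1, Grade ∈ {A, B, E}) = 0.014 + 0.058 + 0.051 = 0.123.
P(Supplier=S1 | Grade ∈ {A, B, E}) = 0.123/0.545 = 0.226.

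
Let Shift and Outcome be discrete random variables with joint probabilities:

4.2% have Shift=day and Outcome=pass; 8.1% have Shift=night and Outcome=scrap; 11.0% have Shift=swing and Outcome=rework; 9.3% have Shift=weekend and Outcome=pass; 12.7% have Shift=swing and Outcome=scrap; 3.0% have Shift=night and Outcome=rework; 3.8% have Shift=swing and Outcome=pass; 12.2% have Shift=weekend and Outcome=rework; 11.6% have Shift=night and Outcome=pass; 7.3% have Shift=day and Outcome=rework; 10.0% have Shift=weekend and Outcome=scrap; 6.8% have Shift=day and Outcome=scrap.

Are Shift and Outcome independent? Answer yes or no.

P(Shift=night) = 0.227 and P(Outcome=pass) = 0.289, so their product is 0.06560, but P(Shift=night, Outcome=pass) = 0.116. Since these differ, Shift and Outcome are not independent.

no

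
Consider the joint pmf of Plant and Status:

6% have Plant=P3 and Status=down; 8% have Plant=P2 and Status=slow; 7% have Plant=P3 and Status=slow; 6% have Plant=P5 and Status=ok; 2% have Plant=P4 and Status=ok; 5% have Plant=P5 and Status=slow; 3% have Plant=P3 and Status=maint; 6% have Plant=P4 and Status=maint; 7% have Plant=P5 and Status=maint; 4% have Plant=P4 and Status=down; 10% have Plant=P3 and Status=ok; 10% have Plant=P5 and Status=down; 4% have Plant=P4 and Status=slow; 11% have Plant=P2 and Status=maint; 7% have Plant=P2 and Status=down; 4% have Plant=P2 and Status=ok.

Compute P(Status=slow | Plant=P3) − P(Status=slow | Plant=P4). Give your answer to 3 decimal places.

0.019

P(Plant=P3) = 0.10 + 0.07 + 0.06 + 0.03 = 0.26; P(Status=slow | Plant=P3) = 0.07/0.26 = 0.2692.
P(Plant=P4) = 0.02 + 0.04 + 0.04 + 0.06 = 0.16; P(Status=slow | Plant=P4) = 0.04/0.16 = 0.2500.
Difference = 0.019.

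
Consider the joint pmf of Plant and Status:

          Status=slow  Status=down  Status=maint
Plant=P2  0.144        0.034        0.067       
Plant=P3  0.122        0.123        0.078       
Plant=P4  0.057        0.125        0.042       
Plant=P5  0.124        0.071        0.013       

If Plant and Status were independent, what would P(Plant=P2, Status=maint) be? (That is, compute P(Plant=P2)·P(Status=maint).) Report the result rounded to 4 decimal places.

P(Plant=P2) = 0.144 + 0.034 + 0.067 = 0.245.
P(Status=maint) = 0.067 + 0.078 + 0.042 + 0.013 = 0.200.
Product: 0.245 × 0.200 = 0.0490.

0.0490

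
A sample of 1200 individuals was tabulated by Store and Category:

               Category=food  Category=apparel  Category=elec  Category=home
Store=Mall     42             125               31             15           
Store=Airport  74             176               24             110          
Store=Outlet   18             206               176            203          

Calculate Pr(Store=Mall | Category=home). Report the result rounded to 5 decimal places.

Total with Category=home: 15 + 110 + 203 = 328.
P(Store=Mall | Category=home) = 15/328 = 0.04573.

0.04573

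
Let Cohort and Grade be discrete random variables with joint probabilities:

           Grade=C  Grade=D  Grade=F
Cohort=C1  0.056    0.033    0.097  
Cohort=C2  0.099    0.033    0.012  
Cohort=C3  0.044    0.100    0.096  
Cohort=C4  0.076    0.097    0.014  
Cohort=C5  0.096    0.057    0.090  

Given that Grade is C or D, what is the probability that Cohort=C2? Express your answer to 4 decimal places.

0.1910

P(Grade=C) = 0.056 + 0.099 + 0.044 + 0.076 + 0.096 = 0.371.
P(Grade=D) = 0.033 + 0.033 + 0.100 + 0.097 + 0.057 = 0.320.
P(Grade ∈ {C, D}) = 0.371 + 0.320 = 0.691; P(Cohort=C2, Grade ∈ {C, D}) = 0.099 + 0.033 = 0.132.
P(Cohort=C2 | Grade ∈ {C, D}) = 0.132/0.691 = 0.1910.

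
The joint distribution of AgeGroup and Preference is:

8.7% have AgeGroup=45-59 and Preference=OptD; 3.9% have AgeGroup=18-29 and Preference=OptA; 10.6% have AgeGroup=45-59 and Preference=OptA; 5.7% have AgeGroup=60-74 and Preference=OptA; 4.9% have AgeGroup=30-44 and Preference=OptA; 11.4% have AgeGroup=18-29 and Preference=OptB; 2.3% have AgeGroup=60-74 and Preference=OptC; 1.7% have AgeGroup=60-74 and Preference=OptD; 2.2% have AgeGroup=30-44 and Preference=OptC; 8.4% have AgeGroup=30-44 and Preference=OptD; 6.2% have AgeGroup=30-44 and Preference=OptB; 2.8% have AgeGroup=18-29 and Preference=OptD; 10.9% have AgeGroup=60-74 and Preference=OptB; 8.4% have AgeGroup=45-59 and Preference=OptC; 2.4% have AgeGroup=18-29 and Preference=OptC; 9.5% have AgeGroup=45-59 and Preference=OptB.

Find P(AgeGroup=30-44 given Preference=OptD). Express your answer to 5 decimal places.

P(Preference=OptD) = 0.028 + 0.084 + 0.087 + 0.017 = 0.216.
P(AgeGroup=30-44 | Preference=OptD) = 0.084/0.216 = 0.38889.

0.38889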